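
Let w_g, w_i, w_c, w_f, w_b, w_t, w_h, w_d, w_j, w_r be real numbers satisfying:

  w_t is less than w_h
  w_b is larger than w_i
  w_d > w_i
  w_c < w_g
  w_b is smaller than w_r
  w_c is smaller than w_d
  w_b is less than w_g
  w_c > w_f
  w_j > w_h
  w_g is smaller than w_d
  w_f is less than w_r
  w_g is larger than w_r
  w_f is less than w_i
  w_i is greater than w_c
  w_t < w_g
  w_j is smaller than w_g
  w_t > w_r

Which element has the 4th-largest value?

Chaining the given pairs: w_f < w_c < w_i < w_b < w_r < w_t < w_h < w_j < w_g < w_d.
The 4th largest is w_h.

w_h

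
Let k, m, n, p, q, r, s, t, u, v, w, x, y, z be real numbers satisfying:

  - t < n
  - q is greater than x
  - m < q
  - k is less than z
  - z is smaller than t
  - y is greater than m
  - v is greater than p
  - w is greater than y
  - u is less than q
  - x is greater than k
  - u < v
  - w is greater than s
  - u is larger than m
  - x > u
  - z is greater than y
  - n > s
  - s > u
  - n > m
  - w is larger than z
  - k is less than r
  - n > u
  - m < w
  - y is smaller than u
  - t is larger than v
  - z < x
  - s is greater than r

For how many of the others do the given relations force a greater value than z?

From z the given relations immediately reach x, w, t.
From those, q, n — 5 in total.
Nothing else is reachable above z; 5 in all.

5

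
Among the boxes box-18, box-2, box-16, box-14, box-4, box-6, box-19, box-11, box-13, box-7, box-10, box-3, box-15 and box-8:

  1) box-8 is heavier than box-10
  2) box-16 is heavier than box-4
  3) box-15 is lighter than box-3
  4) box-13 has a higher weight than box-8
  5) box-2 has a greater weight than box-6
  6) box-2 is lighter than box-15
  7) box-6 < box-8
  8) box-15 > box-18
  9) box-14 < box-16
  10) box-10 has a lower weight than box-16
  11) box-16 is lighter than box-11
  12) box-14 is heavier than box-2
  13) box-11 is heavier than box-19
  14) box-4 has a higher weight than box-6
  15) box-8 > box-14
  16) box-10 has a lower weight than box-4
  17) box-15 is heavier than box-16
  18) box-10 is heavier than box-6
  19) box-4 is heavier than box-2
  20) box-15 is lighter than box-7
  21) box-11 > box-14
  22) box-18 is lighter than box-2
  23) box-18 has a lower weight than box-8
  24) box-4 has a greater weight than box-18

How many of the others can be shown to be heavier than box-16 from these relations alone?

From box-16 the given relations immediately reach box-15, box-11.
From those, box-7, box-3 — 4 in total.
No other element is forced above box-16 by the given relations, so the count is 4.

4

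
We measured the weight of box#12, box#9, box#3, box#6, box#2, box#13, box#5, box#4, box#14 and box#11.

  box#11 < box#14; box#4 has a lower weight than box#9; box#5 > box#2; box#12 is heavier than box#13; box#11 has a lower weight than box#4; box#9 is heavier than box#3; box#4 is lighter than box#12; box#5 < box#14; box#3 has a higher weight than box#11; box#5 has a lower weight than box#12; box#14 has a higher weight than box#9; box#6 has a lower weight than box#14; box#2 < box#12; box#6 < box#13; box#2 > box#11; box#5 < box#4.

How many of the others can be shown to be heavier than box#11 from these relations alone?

Directly above box#11: box#2, box#3, box#4, box#14.
One step further: box#5, box#9, box#12 (7 so far).
Nothing else is reachable above box#11; 7 in all.

7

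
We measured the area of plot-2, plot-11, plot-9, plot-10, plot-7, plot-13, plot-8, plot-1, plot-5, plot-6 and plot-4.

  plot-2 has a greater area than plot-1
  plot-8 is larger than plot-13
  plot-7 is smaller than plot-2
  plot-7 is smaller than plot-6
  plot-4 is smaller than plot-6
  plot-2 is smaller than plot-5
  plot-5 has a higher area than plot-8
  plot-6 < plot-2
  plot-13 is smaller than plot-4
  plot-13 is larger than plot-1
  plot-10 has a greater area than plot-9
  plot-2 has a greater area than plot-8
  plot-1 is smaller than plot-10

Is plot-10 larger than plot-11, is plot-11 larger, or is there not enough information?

undetermined

Following every chain through plot-11: nothing is chained to plot-11.
plot-10 is not reached, and no chain runs the other way from plot-10 to plot-11.
So the given relations leave the order of plot-11 and plot-10 undetermined.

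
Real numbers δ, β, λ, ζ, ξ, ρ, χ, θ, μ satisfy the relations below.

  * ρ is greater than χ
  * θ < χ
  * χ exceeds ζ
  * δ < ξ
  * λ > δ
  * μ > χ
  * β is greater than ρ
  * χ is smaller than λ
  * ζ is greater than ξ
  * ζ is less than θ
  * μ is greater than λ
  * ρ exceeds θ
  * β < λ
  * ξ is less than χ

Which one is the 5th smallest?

χ

The consecutive relations fix a unique order: δ < ξ < ζ < θ < χ < ρ < β < λ < μ.
The 5th smallest is χ.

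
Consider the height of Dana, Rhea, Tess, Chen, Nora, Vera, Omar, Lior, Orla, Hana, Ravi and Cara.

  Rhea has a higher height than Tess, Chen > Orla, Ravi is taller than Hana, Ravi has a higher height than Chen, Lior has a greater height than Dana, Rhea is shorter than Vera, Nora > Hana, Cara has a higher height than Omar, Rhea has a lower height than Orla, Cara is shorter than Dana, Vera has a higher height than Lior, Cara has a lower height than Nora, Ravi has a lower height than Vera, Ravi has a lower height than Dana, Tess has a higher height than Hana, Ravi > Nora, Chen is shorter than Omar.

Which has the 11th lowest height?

The consecutive relations fix a unique order: Hana < Tess < Rhea < Orla < Chen < Omar < Cara < Nora < Ravi < Dana < Lior < Vera.
The 11th smallest is Lior.

Lior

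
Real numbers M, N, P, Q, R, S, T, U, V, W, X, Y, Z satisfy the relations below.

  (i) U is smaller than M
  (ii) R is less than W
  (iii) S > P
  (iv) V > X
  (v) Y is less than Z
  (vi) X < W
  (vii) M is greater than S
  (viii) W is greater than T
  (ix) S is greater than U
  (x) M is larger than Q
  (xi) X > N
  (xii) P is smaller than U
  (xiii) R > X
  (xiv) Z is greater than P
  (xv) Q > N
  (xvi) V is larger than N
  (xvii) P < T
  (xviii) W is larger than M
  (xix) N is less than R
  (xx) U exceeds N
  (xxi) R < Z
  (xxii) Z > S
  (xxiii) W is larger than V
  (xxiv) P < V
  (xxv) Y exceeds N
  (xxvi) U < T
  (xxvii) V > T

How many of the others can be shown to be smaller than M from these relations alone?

5

From M the given relations immediately reach Q, U, S.
From those, N, P — 5 in total.
No other element is forced below M by the given relations, so the count is 5.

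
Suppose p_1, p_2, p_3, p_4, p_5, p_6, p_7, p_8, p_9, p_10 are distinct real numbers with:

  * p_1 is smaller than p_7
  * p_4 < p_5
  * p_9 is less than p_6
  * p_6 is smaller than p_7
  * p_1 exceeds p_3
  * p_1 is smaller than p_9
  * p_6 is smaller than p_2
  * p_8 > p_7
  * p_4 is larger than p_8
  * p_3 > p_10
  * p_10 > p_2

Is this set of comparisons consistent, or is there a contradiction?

inconsistent

Chaining the given relations yields p_2 < p_10 < p_3 < p_1 < p_9 < p_6, so p_2 < p_6. But one relation states p_6 < p_2. These cannot both hold.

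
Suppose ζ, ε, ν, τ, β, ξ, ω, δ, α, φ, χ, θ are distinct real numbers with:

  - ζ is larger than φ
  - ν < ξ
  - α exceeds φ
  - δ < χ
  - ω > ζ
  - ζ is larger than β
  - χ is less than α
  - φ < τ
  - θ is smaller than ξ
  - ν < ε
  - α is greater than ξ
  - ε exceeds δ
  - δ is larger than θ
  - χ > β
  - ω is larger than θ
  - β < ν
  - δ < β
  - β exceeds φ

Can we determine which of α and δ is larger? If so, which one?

α

Following the relations from δ: δ < β < ν < ξ < α.
So α is larger.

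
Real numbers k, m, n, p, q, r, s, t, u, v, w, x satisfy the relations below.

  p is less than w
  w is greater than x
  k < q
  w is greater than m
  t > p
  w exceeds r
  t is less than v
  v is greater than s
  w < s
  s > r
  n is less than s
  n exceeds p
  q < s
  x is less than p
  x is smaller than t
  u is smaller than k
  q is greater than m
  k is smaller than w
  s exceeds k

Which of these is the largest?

Chaining downward from v: directly below it, t, s; then x, k, r, p, q, n, w; then u, m.
That covers every other element, and nothing is given above v, so v is the largest.

v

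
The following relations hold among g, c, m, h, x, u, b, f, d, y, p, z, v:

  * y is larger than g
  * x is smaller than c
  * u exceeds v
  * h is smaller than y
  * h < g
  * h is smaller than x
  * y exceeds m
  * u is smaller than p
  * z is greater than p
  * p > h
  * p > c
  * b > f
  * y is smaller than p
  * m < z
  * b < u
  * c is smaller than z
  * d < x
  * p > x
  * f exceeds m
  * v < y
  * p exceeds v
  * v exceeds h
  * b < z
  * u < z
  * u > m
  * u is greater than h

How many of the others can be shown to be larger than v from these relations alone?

4

The elements the relations force above v are y, u, p, z — no chain reaches any other.
That is 4.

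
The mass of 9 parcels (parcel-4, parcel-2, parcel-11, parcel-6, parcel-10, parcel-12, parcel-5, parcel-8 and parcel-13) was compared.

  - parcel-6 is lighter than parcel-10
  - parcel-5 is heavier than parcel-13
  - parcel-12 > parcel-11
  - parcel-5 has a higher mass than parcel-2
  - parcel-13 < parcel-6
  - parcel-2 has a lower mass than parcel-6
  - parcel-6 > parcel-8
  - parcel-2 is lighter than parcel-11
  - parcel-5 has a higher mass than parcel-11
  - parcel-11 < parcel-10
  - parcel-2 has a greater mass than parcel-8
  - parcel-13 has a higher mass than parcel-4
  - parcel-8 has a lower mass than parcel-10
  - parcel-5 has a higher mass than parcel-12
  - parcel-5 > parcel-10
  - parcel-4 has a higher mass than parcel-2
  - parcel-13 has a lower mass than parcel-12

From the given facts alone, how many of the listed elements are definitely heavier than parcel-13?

4

Directly above parcel-13: parcel-6, parcel-12, parcel-5.
One step further: parcel-10 (4 so far).
Nothing else is reachable above parcel-13; 4 in all.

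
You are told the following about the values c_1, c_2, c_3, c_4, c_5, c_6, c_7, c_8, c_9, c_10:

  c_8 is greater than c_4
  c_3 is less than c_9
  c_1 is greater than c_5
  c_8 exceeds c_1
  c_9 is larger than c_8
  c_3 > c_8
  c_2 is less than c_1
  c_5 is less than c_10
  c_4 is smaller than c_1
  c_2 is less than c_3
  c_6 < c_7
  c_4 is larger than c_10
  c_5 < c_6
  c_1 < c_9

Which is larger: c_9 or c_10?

c_9

c_10 < c_4 and c_4 < c_1 give c_10 < c_1.
With c_1 < c_8: c_10 < c_4 < c_1 < c_8.
With c_8 < c_3: c_10 < c_4 < c_1 < c_8 < c_3.
With c_3 < c_9: c_10 < c_4 < c_1 < c_8 < c_3 < c_9.
So c_10 < c_9; c_9 is the larger of the two.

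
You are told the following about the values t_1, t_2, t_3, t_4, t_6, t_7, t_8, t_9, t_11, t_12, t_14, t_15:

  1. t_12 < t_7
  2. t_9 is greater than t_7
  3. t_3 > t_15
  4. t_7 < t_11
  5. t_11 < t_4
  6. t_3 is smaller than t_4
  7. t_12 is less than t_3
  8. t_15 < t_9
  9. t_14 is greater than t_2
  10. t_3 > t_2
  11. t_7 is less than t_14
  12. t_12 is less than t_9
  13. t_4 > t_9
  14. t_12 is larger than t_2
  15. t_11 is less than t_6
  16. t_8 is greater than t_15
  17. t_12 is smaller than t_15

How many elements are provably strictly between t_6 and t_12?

The relations place t_12 below t_6. An element lies strictly between them when it is forced above t_12 and also forced below t_6.
Above t_12: {t_15, t_8, t_7, t_9, t_3, t_11, t_4, t_14}. Below t_6: {t_2, t_7, t_11}.
Intersection: {t_7, t_11} — 2.

2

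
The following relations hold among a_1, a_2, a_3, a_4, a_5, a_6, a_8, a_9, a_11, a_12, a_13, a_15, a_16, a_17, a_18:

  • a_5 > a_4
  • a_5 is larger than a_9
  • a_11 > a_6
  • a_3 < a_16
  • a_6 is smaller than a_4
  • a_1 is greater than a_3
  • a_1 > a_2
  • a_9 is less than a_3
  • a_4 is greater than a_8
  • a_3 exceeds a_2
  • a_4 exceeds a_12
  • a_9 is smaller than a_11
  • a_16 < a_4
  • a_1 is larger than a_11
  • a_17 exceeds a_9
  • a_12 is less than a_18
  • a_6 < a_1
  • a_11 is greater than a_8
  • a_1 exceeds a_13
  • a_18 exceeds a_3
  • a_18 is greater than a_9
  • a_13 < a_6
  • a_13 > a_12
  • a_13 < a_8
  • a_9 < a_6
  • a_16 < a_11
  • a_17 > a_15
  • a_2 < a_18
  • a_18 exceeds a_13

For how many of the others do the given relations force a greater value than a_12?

From a_12 the given relations immediately reach a_13, a_18, a_4.
From those, a_8, a_6, a_5, a_1 — 7 in total.
From those, a_11 — 8 in total.
Nothing else is reachable above a_12; 8 in all.

8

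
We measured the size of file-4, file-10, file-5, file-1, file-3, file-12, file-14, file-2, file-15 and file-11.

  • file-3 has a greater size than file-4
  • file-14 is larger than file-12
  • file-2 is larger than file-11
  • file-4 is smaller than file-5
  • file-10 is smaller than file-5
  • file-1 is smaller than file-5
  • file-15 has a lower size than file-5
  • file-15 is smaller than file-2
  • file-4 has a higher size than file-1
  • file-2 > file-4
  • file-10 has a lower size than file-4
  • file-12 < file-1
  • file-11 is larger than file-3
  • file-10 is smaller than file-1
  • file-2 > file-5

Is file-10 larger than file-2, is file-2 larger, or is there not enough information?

file-2

file-10 < file-4 and file-4 < file-3 give file-10 < file-3.
With file-3 < file-11: file-10 < file-4 < file-3 < file-11.
Then file-11 < file-2 extends the chain to file-2.
So file-2 is larger.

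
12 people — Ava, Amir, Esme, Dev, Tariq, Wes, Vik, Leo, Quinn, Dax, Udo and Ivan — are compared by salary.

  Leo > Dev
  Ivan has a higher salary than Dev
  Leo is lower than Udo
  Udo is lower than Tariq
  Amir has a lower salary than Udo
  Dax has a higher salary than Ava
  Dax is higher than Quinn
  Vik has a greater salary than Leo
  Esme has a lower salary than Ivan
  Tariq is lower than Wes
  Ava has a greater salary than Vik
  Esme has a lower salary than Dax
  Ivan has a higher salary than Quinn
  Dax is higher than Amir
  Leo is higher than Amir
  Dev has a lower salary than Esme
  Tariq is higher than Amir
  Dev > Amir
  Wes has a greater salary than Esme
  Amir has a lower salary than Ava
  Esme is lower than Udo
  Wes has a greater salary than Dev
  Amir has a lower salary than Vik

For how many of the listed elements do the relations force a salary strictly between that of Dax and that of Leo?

Chaining upward from Leo reaches: Vik, Udo, Tariq, Ava, Wes.
Chaining downward from Dax reaches: Amir, Dev, Esme, Vik, Quinn, Ava.
Strictly between Leo and Dax are those in both lists: Vik, Ava — 2 elements.

2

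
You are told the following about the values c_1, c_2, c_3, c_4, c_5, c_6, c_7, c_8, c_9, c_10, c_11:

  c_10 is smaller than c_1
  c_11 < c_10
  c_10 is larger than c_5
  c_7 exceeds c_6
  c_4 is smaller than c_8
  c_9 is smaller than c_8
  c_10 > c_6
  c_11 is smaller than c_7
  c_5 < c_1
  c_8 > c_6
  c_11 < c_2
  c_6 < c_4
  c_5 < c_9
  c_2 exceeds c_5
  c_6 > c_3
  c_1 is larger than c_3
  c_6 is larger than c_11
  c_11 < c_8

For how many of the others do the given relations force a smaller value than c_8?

From c_8 the given relations immediately reach c_11, c_9, c_6, c_4.
From those, c_3, c_5 — 6 in total.
No other element is forced below c_8 by the given relations, so the count is 6.

6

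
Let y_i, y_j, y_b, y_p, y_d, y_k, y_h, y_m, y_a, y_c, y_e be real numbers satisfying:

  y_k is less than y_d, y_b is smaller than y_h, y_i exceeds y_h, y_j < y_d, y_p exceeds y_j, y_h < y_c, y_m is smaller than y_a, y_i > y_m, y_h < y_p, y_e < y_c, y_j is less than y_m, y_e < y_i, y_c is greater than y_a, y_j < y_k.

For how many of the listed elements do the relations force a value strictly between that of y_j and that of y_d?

1

The relations place y_j below y_d. An element lies strictly between them when it is forced above y_j and also forced below y_d.
Above y_j: {y_m, y_k, y_a, y_i, y_c, y_p}. Below y_d: {y_k}.
Intersection: {y_k} — 1.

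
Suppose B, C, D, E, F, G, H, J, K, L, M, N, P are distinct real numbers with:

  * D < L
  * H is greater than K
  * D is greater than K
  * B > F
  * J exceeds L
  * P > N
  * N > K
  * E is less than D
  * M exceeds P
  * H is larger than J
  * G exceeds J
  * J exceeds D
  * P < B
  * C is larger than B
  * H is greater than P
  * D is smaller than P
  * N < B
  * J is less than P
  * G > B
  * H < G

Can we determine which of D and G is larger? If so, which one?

G

D < J < P < H < G, by transitivity through J, P, H.
So G is larger.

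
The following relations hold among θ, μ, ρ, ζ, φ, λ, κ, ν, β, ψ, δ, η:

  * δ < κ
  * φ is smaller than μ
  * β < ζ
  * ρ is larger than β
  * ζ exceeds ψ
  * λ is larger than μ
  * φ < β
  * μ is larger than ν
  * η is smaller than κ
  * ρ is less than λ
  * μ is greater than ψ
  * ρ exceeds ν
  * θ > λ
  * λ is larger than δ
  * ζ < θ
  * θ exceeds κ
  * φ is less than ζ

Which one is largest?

θ

φ is not greatest since φ < β; β is not greatest since β < ρ; ν is not greatest since ν < μ; ψ is not greatest since ψ < ζ; η is not greatest since η < κ; δ is not greatest since δ < κ; μ is not greatest since μ < λ; κ is not greatest since κ < θ; ρ is not greatest since ρ < λ; λ is not greatest since λ < θ; ζ is not greatest since ζ < θ.
Only θ has nothing above it, so θ is the largest.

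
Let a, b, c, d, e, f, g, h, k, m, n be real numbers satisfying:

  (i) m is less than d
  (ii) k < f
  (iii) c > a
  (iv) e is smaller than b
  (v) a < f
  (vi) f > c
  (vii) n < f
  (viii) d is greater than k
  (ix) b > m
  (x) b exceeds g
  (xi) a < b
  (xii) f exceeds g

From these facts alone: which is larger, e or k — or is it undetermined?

Following every chain through k: above k we get d, f.
e is not reached, and no chain runs the other way from e to k.
So the given relations leave the order of k and e undetermined.

undetermined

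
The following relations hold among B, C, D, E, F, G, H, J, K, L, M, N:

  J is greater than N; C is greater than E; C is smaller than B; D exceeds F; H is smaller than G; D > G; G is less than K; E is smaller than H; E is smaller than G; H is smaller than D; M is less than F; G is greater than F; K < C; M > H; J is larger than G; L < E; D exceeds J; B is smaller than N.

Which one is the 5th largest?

C

The consecutive relations fix a unique order: L < E < H < M < F < G < K < C < B < N < J < D.
The 5th largest is C.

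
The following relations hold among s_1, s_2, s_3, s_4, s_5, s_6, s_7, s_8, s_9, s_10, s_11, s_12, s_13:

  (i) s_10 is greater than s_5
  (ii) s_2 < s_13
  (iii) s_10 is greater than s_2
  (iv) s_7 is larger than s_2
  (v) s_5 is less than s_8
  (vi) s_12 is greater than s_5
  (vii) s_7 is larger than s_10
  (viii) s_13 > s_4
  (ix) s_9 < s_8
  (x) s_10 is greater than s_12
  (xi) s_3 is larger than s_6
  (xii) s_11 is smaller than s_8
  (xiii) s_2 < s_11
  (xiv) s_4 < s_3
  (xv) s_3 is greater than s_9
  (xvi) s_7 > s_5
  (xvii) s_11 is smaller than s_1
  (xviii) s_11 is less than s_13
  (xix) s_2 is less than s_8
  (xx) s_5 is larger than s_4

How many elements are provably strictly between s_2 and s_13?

1

The relations place s_2 below s_13. An element lies strictly between them when it is forced above s_2 and also forced below s_13.
Above s_2: {s_11, s_10, s_8, s_1, s_7}. Below s_13: {s_4, s_11}.
Intersection: {s_11} — 1.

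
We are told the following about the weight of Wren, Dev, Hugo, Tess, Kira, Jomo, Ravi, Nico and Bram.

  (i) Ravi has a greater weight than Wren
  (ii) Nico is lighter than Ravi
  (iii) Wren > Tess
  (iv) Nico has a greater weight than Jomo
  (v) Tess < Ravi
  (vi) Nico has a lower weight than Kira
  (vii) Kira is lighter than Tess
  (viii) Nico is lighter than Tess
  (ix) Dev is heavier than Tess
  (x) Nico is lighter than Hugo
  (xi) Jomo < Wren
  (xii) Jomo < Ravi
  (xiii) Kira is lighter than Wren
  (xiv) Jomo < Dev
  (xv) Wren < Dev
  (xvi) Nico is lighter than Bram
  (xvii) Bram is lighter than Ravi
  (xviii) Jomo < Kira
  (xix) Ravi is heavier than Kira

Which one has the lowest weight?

Nico is not least since Jomo < Nico; Hugo is not least since Nico < Hugo; Kira is not least since Nico < Kira; Tess is not least since Kira < Tess; Wren is not least since Jomo < Wren; Dev is not least since Tess < Dev; Bram is not least since Nico < Bram; Ravi is not least since Jomo < Ravi.
Only Jomo has nothing below it, so Jomo is the lowest weight.

Jomo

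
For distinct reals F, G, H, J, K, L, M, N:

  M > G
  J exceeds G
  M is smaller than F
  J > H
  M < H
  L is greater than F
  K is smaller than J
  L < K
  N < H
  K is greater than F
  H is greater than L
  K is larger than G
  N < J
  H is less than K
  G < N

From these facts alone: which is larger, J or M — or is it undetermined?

J

Following the relations from M: M < F < L < H < K < J.
So J is larger.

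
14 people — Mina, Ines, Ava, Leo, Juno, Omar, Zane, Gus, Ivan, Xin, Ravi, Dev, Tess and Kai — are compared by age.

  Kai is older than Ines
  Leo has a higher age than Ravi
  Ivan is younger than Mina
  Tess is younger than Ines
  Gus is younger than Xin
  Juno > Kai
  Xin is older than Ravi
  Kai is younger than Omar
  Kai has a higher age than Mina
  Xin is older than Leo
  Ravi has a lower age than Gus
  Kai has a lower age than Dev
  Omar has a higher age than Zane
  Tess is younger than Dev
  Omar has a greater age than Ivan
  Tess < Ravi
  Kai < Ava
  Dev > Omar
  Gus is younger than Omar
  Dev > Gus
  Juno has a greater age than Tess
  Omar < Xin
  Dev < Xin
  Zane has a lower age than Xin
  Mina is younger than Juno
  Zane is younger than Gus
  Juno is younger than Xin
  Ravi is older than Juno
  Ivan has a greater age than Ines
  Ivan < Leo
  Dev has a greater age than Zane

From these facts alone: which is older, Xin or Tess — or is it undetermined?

Xin

Tess < Ines < Ivan < Mina < Kai < Juno < Ravi < Gus < Omar < Dev < Xin, by transitivity through Ines, Ivan, Mina, Kai, Juno, Ravi, Gus, Omar, Dev.
So Xin is older.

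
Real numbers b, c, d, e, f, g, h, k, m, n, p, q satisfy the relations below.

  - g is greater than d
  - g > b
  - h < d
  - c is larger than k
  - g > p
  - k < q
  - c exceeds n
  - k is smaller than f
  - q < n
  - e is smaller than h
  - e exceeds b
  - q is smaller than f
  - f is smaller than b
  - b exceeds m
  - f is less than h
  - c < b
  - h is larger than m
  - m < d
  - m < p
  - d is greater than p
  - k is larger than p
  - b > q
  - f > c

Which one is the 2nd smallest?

p

The consecutive relations fix a unique order: m < p < k < q < n < c < f < b < e < h < d < g.
The 2nd smallest is p.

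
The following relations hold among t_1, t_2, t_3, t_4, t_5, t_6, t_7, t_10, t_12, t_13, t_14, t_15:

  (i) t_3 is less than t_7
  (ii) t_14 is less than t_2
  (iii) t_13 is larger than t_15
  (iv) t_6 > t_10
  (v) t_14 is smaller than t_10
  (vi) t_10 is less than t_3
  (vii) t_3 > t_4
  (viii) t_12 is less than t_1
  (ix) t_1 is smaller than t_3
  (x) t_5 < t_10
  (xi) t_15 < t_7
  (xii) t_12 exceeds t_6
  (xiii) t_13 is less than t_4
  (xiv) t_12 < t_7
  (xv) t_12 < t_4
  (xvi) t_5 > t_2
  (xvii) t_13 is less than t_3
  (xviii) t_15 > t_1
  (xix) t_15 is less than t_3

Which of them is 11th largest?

t_2

The consecutive relations fix a unique order: t_14 < t_2 < t_5 < t_10 < t_6 < t_12 < t_1 < t_15 < t_13 < t_4 < t_3 < t_7.
Counting 11 from the largest end gives t_2.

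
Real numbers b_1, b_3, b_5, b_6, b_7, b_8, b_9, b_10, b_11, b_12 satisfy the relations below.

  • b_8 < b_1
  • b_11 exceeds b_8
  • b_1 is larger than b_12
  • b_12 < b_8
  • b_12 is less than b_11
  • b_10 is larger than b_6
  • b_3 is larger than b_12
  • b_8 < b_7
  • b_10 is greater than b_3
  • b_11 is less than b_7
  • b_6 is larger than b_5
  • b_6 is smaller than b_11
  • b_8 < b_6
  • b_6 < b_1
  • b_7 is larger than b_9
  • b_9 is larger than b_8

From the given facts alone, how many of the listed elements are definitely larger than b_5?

5

From b_5 the given relations immediately reach b_6.
From those, b_11, b_1, b_10 — 4 in total.
From those, b_7 — 5 in total.
No other element is forced above b_5 by the given relations, so the count is 5.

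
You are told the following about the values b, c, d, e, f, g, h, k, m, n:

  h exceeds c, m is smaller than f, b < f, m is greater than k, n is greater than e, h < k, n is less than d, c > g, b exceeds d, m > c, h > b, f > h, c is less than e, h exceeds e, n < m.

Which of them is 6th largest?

d

Piecing the relations together gives one ordering: g < c < e < n < d < b < h < k < m < f.
Counting 6 from the largest end gives d.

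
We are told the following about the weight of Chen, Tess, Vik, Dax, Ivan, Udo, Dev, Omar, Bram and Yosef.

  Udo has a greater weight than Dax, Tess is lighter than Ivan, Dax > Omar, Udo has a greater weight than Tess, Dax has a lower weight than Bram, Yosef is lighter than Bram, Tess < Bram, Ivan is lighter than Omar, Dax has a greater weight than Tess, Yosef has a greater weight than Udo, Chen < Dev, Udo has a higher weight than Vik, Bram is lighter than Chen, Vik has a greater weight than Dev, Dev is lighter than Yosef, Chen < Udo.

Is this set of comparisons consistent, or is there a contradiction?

inconsistent

Chaining the given relations yields Bram < Chen < Dev < Vik < Udo < Yosef, so Bram < Yosef. But one relation states Yosef < Bram. These cannot both hold.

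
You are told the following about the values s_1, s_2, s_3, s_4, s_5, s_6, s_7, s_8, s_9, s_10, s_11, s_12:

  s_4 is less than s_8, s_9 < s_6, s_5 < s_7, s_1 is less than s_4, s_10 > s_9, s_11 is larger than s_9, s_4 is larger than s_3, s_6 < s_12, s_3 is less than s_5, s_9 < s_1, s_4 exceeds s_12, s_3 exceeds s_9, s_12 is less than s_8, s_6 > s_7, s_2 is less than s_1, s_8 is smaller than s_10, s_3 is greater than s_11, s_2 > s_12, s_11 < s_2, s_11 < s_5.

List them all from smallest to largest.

The consecutive links are each given: s_9 < s_11; s_11 < s_3; s_3 < s_5; s_5 < s_7; s_7 < s_6; s_6 < s_12; s_12 < s_2; s_2 < s_1; s_1 < s_4; s_4 < s_8; s_8 < s_10.

s_9 < s_11 < s_3 < s_5 < s_7 < s_6 < s_12 < s_2 < s_1 < s_4 < s_8 < s_10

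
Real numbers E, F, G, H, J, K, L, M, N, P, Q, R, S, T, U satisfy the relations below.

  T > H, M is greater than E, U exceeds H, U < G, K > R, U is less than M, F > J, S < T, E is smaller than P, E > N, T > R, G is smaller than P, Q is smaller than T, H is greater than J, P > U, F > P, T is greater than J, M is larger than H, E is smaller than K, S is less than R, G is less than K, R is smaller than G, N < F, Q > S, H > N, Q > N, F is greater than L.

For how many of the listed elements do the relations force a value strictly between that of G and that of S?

1

The relations place S below G. An element lies strictly between them when it is forced above S and also forced below G.
Above S: {Q, R, P, T, F, K}. Below G: {N, J, H, U, R}.
Intersection: {R} — 1.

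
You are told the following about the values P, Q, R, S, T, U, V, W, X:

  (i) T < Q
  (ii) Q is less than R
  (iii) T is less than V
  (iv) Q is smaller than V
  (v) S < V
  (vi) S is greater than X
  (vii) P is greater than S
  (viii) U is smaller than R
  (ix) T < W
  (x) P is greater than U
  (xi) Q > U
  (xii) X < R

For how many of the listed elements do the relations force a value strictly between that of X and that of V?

1

The relations place X below V. An element lies strictly between them when it is forced above X and also forced below V.
Above X: {S, P, R}. Below V: {T, U, S, Q}.
Intersection: {S} — 1.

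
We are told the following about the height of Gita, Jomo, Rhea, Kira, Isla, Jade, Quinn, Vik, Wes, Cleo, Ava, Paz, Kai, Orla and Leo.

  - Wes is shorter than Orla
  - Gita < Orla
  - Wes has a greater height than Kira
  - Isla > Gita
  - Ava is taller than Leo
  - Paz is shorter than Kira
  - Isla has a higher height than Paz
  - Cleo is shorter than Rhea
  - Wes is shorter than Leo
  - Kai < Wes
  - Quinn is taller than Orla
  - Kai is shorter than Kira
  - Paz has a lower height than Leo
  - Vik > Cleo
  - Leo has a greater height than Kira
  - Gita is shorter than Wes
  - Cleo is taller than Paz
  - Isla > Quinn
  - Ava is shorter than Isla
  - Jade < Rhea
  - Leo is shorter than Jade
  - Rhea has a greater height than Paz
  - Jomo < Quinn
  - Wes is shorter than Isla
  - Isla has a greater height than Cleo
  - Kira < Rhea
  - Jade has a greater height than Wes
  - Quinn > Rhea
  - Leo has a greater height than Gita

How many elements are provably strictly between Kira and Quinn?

5

Chaining upward from Kira reaches: Wes, Leo, Ava, Jade, Rhea, Orla, Isla.
Chaining downward from Quinn reaches: Paz, Cleo, Kai, Jomo, Gita, Wes, Leo, Jade, Rhea, Orla.
Strictly between Kira and Quinn are those in both lists: Wes, Leo, Jade, Rhea, Orla — 5 elements.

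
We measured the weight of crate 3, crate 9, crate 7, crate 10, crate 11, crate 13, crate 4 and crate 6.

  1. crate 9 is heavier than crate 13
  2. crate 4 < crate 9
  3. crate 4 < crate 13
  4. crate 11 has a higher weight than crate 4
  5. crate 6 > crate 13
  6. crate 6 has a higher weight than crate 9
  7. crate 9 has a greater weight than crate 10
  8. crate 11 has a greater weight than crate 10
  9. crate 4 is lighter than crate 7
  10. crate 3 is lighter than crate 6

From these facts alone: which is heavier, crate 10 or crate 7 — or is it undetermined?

Following every chain through crate 10: above crate 10 we get crate 11, crate 9, crate 6.
crate 7 is not reached, and no chain runs the other way from crate 7 to crate 10.
So the given relations leave the order of crate 10 and crate 7 undetermined.

undetermined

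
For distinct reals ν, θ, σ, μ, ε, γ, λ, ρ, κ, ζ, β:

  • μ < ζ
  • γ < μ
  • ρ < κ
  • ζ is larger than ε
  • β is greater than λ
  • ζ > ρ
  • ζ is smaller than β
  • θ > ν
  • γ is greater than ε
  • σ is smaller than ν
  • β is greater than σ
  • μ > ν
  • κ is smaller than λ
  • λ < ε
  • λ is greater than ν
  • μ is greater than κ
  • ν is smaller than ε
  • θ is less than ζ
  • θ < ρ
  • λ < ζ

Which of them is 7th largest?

κ

Chaining the given pairs: σ < ν < θ < ρ < κ < λ < ε < γ < μ < ζ < β.
The 7th largest is κ.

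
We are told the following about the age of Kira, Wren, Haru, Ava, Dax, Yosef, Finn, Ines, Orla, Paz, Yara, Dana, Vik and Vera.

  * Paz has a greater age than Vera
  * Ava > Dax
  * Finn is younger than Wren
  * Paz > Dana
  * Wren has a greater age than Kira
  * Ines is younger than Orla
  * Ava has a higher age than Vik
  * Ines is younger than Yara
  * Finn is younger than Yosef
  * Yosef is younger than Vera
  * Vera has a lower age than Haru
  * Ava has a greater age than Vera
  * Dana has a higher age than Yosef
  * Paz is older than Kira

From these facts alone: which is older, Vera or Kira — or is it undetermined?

undetermined

Following every chain through Kira: above Kira we get Wren, Paz.
Vera is not reached, and no chain runs the other way from Vera to Kira.
So the given relations leave the order of Kira and Vera undetermined.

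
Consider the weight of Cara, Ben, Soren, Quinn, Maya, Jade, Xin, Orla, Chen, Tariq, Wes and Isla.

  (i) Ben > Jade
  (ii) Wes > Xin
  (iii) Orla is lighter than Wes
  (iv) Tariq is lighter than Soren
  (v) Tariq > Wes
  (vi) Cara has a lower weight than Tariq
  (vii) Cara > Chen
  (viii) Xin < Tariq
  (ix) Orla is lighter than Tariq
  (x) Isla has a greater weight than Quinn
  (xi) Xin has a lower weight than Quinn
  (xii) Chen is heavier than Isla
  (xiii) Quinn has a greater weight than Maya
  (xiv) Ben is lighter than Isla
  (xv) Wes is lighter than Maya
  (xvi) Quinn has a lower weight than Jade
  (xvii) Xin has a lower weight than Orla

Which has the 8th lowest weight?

Chaining the given pairs: Xin < Orla < Wes < Maya < Quinn < Jade < Ben < Isla < Chen < Cara < Tariq < Soren.
The 8th smallest is Isla.

Isla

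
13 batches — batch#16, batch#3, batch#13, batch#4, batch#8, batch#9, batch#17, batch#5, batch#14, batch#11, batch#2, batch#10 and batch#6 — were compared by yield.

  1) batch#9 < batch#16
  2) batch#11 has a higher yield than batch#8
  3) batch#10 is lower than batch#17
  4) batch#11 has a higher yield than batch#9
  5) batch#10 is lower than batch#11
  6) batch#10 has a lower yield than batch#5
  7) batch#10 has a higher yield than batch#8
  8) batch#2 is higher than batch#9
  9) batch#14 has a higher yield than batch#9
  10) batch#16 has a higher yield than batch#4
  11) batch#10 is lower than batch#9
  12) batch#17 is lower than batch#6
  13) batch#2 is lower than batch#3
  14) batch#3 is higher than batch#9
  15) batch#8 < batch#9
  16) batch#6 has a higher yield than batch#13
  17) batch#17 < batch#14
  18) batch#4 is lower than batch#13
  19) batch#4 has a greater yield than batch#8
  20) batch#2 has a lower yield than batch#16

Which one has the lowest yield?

Chaining upward from batch#8: directly above it, batch#10, batch#9, batch#4, batch#11; then batch#17, batch#5, batch#2, batch#3, batch#14, batch#13, batch#16; then batch#6.
That covers every other element, and nothing is given below batch#8, so batch#8 is the lowest yield.

batch#8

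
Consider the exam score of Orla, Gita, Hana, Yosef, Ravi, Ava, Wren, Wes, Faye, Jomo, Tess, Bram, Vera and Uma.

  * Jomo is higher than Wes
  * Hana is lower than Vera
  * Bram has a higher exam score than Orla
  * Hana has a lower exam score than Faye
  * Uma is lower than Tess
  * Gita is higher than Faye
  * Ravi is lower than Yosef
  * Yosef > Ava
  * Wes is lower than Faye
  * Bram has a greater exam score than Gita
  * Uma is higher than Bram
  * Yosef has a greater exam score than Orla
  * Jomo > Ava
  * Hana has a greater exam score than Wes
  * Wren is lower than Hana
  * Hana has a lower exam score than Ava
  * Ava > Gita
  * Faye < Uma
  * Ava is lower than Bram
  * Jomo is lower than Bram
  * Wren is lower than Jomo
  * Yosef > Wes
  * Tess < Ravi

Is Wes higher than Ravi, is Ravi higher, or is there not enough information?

Chaining the given relations: Wes < Hana < Faye < Gita < Ava < Jomo < Bram < Uma < Tess < Ravi.
So Ravi is higher.

Ravi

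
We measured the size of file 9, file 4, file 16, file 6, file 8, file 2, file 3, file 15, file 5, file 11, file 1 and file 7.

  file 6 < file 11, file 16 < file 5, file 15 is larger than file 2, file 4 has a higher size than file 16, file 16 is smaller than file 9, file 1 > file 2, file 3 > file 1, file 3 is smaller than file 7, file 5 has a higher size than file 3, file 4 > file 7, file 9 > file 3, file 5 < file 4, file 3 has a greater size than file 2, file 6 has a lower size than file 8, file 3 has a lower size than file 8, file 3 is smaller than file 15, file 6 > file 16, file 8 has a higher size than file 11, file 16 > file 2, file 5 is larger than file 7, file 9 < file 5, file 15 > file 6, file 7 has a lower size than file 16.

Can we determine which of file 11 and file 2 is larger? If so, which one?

The relevant relations are file 2 < file 1; file 1 < file 3; file 3 < file 7; file 7 < file 16; file 16 < file 6; file 6 < file 11.
Chaining these gives file 2 < file 1 < file 3 < file 7 < file 16 < file 6 < file 11.
So file 11 is larger.

file 11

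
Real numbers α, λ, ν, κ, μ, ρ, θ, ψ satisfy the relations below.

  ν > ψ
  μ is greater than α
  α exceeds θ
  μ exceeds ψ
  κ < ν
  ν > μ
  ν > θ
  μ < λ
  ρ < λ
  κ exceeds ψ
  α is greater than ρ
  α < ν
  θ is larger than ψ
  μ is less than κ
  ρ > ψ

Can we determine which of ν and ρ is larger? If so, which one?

ρ < α and α < μ give ρ < μ.
Then μ < κ extends the chain to κ.
With κ < ν: ρ < α < μ < κ < ν.
So ν is larger.

ν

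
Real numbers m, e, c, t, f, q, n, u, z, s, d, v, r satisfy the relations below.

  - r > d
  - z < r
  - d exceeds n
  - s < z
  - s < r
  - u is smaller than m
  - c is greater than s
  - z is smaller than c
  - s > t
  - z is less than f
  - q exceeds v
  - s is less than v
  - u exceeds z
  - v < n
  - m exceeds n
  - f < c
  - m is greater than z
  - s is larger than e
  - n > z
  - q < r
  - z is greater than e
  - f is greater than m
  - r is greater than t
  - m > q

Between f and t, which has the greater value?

f

Link the given pairs in sequence: t < s; s < z; z < u; u < m; m < f.
Chaining these gives t < s < z < u < m < f.
So t < f; f is the larger of the two.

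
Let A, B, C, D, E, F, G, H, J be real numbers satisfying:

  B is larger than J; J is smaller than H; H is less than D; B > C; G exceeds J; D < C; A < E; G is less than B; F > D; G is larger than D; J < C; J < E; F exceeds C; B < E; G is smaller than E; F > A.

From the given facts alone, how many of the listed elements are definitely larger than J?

7

Directly above J: H, G, C, B, E.
One step further: D, F (7 so far).
No other element is forced above J by the given relations, so the count is 7.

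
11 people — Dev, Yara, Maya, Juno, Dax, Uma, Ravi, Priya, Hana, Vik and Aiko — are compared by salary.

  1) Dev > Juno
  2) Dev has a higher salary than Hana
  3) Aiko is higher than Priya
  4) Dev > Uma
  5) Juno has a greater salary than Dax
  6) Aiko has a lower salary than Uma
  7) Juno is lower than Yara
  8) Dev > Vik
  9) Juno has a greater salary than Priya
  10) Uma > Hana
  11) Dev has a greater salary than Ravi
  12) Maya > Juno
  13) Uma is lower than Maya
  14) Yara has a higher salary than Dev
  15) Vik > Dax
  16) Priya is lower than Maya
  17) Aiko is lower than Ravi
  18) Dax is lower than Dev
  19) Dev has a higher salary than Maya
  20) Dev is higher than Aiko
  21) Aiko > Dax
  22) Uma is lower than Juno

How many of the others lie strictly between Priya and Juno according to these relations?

2

Chaining upward from Priya reaches: Aiko, Ravi, Uma, Maya, Dev, Yara.
Chaining downward from Juno reaches: Dax, Aiko, Hana, Uma.
Strictly between Priya and Juno are those in both lists: Aiko, Uma — 2 elements.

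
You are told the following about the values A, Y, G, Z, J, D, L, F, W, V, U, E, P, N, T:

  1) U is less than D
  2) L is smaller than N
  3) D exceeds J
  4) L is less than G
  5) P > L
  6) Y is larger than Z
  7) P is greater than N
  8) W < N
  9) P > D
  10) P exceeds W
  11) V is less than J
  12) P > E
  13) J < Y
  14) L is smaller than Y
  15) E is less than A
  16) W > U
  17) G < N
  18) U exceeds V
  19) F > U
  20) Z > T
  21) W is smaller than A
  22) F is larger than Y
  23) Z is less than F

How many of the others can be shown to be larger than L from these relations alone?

Directly above L: G, Y, N, P.
One step further: F (5 so far).
No other element is forced above L by the given relations, so the count is 5.

5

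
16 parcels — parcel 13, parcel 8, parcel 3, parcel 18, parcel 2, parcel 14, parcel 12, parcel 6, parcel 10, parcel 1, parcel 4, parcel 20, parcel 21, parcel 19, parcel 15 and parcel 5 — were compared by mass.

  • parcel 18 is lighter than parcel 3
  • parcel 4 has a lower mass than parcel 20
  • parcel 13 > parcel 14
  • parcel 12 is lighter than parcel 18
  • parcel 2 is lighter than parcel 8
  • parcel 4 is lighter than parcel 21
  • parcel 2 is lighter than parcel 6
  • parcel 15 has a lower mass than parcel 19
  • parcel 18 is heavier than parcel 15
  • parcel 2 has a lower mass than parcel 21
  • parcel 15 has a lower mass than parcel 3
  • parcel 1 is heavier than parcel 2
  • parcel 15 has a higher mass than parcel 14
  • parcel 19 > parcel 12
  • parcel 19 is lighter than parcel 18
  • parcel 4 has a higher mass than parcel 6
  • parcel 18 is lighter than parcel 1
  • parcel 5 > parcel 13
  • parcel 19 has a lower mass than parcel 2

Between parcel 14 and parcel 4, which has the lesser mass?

parcel 14 < parcel 15 and parcel 15 < parcel 19 give parcel 14 < parcel 19.
With parcel 19 < parcel 2: parcel 14 < parcel 15 < parcel 19 < parcel 2.
Then parcel 2 < parcel 6 extends the chain to parcel 6.
Then parcel 6 < parcel 4 extends the chain to parcel 4.
So parcel 14 < parcel 4; parcel 14 is the lighter of the two.

parcel 14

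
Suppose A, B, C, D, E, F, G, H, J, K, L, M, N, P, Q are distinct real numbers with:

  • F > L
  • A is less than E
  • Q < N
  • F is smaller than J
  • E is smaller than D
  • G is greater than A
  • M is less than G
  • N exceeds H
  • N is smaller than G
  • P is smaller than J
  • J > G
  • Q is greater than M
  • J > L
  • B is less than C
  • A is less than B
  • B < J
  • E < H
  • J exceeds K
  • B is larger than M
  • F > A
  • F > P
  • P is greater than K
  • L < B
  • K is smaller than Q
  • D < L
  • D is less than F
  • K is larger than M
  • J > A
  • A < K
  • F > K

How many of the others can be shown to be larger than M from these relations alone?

The elements the relations force above M are K, Q, P, B, F, N, G, J, C — no chain reaches any other.
That is 9.

9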